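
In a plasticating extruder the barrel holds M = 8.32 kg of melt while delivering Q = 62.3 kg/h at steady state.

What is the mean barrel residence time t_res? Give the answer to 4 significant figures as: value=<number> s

Throughput in SI: Q_s = 62.3 kg/h ÷ 3600 s/h = 0.0173056 kg/s
t_res = M / Q_s = 8.32 ÷ 0.0173056 = 480.77 s

value=480.8 s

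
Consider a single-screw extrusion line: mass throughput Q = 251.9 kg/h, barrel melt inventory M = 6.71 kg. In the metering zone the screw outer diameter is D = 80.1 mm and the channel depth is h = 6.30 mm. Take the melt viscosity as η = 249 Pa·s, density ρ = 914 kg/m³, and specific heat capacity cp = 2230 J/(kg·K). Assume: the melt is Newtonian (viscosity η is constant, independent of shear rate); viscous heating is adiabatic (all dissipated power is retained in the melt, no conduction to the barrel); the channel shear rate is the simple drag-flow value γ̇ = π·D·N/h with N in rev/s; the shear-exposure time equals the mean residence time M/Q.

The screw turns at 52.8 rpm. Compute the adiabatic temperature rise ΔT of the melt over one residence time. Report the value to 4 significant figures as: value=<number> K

value=14.47 K

Throughput in SI: Q_s = 251.9 kg/h ÷ 3600 s/h = 0.0699722 kg/s
t_res = M / Q_s = 6.71 ÷ 0.0699722 = 95.8952 s
Convert to SI: D = 0.0801 m, h = 0.0063 m, N = 52.8/60 = 0.88 rev/s
γ̇ = π D N / h = (π)(0.0801)(0.88) / 0.0063 = 35.1499 s⁻¹
Adiabatic rise: ΔT = η γ̇² t_res / (ρ cp) = 249·(35.1499)²·95.8952 / (914·2230) = 14.4742 K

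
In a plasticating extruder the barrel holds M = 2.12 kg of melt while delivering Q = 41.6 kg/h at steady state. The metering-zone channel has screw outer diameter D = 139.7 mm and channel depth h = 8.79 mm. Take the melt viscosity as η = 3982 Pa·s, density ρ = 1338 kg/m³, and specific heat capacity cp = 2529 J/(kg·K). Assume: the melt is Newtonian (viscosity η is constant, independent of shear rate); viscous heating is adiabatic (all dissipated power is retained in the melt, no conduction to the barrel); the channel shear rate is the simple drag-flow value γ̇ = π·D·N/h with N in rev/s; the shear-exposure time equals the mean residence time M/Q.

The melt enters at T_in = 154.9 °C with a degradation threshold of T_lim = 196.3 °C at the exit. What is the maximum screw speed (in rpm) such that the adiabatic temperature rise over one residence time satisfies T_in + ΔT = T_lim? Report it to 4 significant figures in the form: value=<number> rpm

value=16.64 rpm

Convert throughput: Q = 41.6 kg/h = 41.6/3600 = 0.0115556 kg/s
t_res = M / Q_s = 2.12 / 0.0115556 = 183.462 s
D = 139.7 mm = 0.1397 m;  h = 8.79 mm = 0.00879 m
ΔT_a = T_lim − T_in = 196.3 °C − 154.9 °C = 41.4 K
γ̇_max² = ΔT_a·ρ·cp/(η·t_res) = 41.4·1338·2529/(3982·183.462) = 191.76 s⁻²
γ̇_max = √191.76 = 13.8478 s⁻¹
Solve γ̇ = πDN/h for N: N_max = γ̇_max·h/(π·D) = 13.8478 × 0.00879 / (π × 0.1397) = 0.277346 rev/s = 16.6408 rpm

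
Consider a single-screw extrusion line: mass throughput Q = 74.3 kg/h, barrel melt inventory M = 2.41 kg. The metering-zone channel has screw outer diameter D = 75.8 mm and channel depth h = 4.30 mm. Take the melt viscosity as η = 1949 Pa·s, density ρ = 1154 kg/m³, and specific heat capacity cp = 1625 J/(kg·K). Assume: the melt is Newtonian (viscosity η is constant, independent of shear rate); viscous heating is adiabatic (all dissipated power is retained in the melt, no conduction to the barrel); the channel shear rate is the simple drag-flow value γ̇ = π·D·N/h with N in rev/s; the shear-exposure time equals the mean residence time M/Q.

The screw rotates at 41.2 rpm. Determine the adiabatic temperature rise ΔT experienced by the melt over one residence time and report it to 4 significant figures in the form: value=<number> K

Convert throughput: Q = 74.3 kg/h = 74.3/3600 = 0.0206389 kg/s
t_res = M / Q_s = 2.41 ÷ 0.0206389 = 116.77 s
Convert to SI: D = 0.0758 m, h = 0.0043 m, N = 41.2/60 = 0.686667 rev/s
γ̇ = π·D·N / h = π · 0.0758 · 0.686667 / 0.0043 = 38.0274 s⁻¹
ΔT = η·γ̇²·t_res / (ρ·cp) = 1949 · (38.0274)² · 116.77 / (1154 · 1625) = 175.5 K

value=175.5 K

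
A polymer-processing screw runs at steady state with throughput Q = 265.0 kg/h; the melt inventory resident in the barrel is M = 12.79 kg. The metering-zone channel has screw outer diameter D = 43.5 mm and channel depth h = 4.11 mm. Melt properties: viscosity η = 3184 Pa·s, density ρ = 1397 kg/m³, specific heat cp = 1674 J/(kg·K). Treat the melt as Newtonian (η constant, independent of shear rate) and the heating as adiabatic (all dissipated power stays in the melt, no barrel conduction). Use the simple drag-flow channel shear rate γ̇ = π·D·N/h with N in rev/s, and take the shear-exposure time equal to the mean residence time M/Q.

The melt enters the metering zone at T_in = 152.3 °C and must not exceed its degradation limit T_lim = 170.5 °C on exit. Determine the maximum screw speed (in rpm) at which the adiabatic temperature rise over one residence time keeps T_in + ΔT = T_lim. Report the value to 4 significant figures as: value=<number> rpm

Convert throughput: Q = 265.0 kg/h = 265.0/3600 = 0.0736111 kg/s
t_res = M / Q_s = 12.79 / 0.0736111 = 173.751 s
Geometry in SI: D = 43.5 mm → 0.0435 m, h = 4.11 mm → 0.00411 m
Allowable rise: ΔT_a = T_lim − T_in = 170.5 − 152.3 = 18.2 K
γ̇_max² = ΔT_a·ρ·cp / (η·t_res) = [18.2 × 1397 × 1674] / [3184 × 173.751] = 76.9348 s⁻²
γ̇_max = sqrt(76.9348) = 8.77125 s⁻¹
Solve γ̇ = πDN/h for N: N_max = γ̇_max·h/(π·D) = 8.77125 × 0.00411 / (π × 0.0435) = 0.263794 rev/s = 15.8276 rpm

value=15.83 rpm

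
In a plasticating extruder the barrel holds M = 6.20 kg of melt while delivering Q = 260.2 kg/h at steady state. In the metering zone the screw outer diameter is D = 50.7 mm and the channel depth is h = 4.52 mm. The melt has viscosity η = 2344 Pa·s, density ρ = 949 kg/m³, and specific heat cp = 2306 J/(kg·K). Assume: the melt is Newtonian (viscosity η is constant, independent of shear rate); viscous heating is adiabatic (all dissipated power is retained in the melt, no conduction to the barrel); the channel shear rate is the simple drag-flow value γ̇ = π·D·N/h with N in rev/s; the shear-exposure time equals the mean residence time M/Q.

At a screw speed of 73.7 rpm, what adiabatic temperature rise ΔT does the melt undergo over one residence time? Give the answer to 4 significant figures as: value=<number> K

value=172.1 K

Q_s = Q / 3600 = 260.2 / 3600 = 0.0722778 kg/s
t_res = M / Q_s = 6.20 / 0.0722778 = 85.7802 s
D = 50.7 mm = 0.0507 m;  h = 4.52 mm = 0.00452 m;  N = 73.7 rpm / 60 = 1.22833 rev/s
γ̇ = π·D·N / h = π · 0.0507 · 1.22833 / 0.00452 = 43.2848 s⁻¹
ΔT = η·γ̇²·t_res/(ρ·cp) = [2344 × 43.2848² × 85.7802] / [949 × 2306] = 172.143 K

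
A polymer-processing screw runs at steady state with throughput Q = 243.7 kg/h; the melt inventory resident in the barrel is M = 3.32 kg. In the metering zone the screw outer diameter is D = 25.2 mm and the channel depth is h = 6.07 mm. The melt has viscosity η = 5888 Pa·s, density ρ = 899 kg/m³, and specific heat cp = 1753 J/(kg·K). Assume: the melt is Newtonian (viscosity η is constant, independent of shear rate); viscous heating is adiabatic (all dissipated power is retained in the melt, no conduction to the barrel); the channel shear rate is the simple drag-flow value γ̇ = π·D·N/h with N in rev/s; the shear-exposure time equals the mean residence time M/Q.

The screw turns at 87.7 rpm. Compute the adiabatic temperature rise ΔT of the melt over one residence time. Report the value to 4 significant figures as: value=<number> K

Throughput in SI: Q_s = 243.7 kg/h ÷ 3600 s/h = 0.0676944 kg/s
t_res = M / Q_s = 3.32 ÷ 0.0676944 = 49.0439 s
D = 25.2 mm = 0.0252 m;  h = 6.07 mm = 0.00607 m;  N = 87.7 rpm / 60 = 1.46167 rev/s
γ̇ = π D N / h = (π)(0.0252)(1.46167) / 0.00607 = 19.0638 s⁻¹
Adiabatic rise: ΔT = η γ̇² t_res / (ρ cp) = 5888·(19.0638)²·49.0439 / (899·1753) = 66.5934 K

value=66.59 K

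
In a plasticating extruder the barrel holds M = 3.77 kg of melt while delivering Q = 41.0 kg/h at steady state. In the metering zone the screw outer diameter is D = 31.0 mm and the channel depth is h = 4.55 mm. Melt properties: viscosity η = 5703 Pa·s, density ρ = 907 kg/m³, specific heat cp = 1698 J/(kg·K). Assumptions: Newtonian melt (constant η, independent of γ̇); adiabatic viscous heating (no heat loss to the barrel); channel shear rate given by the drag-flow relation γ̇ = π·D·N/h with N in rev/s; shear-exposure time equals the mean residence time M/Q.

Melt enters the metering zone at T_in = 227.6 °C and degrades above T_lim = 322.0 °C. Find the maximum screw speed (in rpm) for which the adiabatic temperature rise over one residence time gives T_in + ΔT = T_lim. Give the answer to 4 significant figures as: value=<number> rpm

Q_s = Q / 3600 = 41.0 / 3600 = 0.0113889 kg/s
t_res = M / Q_s = 3.77 ÷ 0.0113889 = 331.024 s
D = 31.0 mm = 0.031 m;  h = 4.55 mm = 0.00455 m
ΔT_a = T_lim − T_in = 322.0 °C − 227.6 °C = 94.4 K
Invert ΔT = ηγ̇²t_res/(ρcp) for γ̇: γ̇_max² = ΔT_a ρ cp / (η t_res) = 94.4·907·1698 / (5703·331.024) = 77.0111 s⁻²
γ̇_max = √77.0111 = 8.7756 s⁻¹
N_max = γ̇_max h / (πD) = 8.7756·0.00455/(π·0.031) = 0.409993 rev/s → ×60 = 24.5996 rpm

value=24.60 rpm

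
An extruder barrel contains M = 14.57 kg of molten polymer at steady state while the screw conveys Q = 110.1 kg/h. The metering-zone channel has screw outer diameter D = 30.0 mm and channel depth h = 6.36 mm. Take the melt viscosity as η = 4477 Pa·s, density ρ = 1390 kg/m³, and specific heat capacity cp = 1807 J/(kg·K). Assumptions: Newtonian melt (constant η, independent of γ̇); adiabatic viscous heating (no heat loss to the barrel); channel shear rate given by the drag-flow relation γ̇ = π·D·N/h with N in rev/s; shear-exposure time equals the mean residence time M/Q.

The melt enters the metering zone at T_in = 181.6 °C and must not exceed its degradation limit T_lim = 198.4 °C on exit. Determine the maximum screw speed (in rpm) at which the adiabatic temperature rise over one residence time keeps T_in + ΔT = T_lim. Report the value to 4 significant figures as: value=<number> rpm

value=18.01 rpm

Convert throughput: Q = 110.1 kg/h = 110.1/3600 = 0.0305833 kg/s
t_res = M / Q_s = 14.57 ÷ 0.0305833 = 476.403 s
D = 30.0 mm = 0.03 m;  h = 6.36 mm = 0.00636 m
ΔT_a = T_lim − T_in = 198.4 − 181.6 = 16.8 K
Invert ΔT = ηγ̇²t_res/(ρcp) for γ̇: γ̇_max² = ΔT_a ρ cp / (η t_res) = 16.8·1390·1807 / (4477·476.403) = 19.7843 s⁻²
γ̇_max = sqrt(19.7843) = 4.44795 s⁻¹
N_max = γ̇_max h / (πD) = 4.44795·0.00636/(π·0.03) = 0.300155 rev/s → ×60 = 18.0093 rpm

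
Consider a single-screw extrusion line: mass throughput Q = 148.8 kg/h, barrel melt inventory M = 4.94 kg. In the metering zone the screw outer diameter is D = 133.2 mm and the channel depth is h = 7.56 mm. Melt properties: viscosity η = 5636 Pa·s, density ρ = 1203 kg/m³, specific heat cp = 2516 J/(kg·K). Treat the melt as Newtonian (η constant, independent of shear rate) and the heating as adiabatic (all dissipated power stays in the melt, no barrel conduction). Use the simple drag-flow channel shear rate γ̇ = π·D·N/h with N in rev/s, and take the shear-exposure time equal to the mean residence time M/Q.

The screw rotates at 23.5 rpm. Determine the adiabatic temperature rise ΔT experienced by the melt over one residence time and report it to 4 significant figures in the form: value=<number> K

Convert throughput: Q = 148.8 kg/h = 148.8/3600 = 0.0413333 kg/s
Mean residence time: t_res = M/Q_s = 4.94 kg / 0.0413333 kg/s = 119.516 s
D = 133.2 mm = 0.1332 m;  h = 7.56 mm = 0.00756 m;  N = 23.5 rpm / 60 = 0.391667 rev/s
γ̇ = π·D·N / h = π · 0.1332 · 0.391667 / 0.00756 = 21.6795 s⁻¹
ΔT = η·γ̇²·t_res / (ρ·cp) = 5636 · (21.6795)² · 119.516 / (1203 · 2516) = 104.597 K

value=104.6 K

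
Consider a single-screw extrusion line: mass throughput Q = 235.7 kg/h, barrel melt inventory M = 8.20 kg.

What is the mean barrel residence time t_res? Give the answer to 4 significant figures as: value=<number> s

value=125.2 s

Convert throughput: Q = 235.7 kg/h = 235.7/3600 = 0.0654722 kg/s
Mean residence time: t_res = M/Q_s = 8.20 kg / 0.0654722 kg/s = 125.244 s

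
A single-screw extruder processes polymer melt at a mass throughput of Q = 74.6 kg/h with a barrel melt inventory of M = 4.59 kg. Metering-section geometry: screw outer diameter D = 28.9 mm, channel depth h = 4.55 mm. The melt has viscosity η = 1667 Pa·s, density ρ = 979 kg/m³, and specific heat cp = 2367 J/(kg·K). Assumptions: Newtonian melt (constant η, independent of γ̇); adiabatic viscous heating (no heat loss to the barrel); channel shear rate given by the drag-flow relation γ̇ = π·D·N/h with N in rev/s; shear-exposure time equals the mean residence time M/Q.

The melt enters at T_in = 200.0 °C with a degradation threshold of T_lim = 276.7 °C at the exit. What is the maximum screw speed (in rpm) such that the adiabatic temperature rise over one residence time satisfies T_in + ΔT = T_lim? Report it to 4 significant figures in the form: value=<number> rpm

Q_s = Q / 3600 = 74.6 / 3600 = 0.0207222 kg/s
t_res = M / Q_s = 4.59 ÷ 0.0207222 = 221.501 s
D = 28.9 mm = 0.0289 m;  h = 4.55 mm = 0.00455 m
Allowable rise: ΔT_a = T_lim − T_in = 276.7 − 200.0 = 76.7 K
γ̇_max² = ΔT_a·ρ·cp / (η·t_res) = [76.7 × 979 × 2367] / [1667 × 221.501] = 481.354 s⁻²
Take the square root: γ̇_max = √(481.354) = 21.9398 s⁻¹
N_max = γ̇_max·h / (π·D) = 21.9398 · 0.00455 / (π · 0.0289) = 1.0995 rev/s = 65.9701 rpm

value=65.97 rpm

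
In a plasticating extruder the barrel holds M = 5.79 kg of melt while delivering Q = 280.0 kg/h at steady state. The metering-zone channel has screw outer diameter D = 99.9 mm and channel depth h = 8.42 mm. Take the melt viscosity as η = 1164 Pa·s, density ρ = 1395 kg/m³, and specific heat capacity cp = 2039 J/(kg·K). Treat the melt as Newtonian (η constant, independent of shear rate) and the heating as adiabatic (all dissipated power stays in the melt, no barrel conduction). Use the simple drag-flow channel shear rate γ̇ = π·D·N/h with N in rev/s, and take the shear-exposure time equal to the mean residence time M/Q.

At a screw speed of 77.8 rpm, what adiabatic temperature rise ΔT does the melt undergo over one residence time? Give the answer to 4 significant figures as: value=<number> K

Q_s = Q / 3600 = 280.0 / 3600 = 0.0777778 kg/s
t_res = M / Q_s = 5.79 ÷ 0.0777778 = 74.4429 s
Geometry in metres: D = 99.9 mm → 0.0999 m, h = 8.42 mm → 0.00842 m; screw speed N = 77.8 rpm = 1.29667 rev/s
γ̇ = π D N / h = (π)(0.0999)(1.29667) / 0.00842 = 48.3316 s⁻¹
ΔT = η·γ̇²·t_res/(ρ·cp) = [1164 × 48.3316² × 74.4429] / [1395 × 2039] = 71.1619 K

value=71.16 K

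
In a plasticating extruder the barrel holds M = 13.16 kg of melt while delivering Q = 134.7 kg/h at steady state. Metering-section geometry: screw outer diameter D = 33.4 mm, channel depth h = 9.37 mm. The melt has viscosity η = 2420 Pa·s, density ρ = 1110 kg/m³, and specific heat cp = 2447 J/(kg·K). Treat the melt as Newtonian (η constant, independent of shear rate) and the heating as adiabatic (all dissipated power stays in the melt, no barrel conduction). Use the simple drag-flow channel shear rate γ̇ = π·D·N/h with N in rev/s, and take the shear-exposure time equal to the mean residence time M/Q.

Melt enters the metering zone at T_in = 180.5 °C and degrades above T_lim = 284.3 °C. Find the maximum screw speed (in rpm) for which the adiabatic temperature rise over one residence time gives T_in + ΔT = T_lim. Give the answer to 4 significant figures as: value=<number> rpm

Throughput in SI: Q_s = 134.7 kg/h ÷ 3600 s/h = 0.0374167 kg/s
t_res = M / Q_s = 13.16 ÷ 0.0374167 = 351.715 s
Convert to metres: D = 0.0334 m, h = 0.00937 m
Allowable rise: ΔT_a = T_lim − T_in = 284.3 − 180.5 = 103.8 K
Invert ΔT = ηγ̇²t_res/(ρcp) for γ̇: γ̇_max² = ΔT_a ρ cp / (η t_res) = 103.8·1110·2447 / (2420·351.715) = 331.244 s⁻²
γ̇_max = √331.244 = 18.2001 s⁻¹
N_max = γ̇_max·h / (π·D) = 18.2001 · 0.00937 / (π · 0.0334) = 1.62524 rev/s = 97.5144 rpm

value=97.51 rpm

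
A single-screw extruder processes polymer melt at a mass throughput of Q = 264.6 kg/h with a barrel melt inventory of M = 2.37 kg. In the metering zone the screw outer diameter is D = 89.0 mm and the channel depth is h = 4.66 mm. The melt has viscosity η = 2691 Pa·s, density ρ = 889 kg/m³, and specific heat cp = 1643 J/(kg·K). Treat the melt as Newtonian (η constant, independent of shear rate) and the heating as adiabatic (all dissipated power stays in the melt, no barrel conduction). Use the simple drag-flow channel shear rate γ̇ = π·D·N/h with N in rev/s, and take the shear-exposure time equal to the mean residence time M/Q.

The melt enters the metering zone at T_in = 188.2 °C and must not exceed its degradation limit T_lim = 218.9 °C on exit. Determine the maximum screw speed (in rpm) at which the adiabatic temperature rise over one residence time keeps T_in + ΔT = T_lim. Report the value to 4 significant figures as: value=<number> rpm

Q_s = Q / 3600 = 264.6 / 3600 = 0.0735 kg/s
t_res = M / Q_s = 2.37 / 0.0735 = 32.2449 s
Geometry in SI: D = 89.0 mm → 0.089 m, h = 4.66 mm → 0.00466 m
ΔT_a = T_lim − T_in = 218.9 − 188.2 = 30.7 K
γ̇_max² = ΔT_a·ρ·cp/(η·t_res) = 30.7·889·1643/(2691·32.2449) = 516.777 s⁻²
γ̇_max = √516.777 = 22.7327 s⁻¹
N_max = γ̇_max·h / (π·D) = 22.7327 · 0.00466 / (π · 0.089) = 0.378876 rev/s = 22.7326 rpm

value=22.73 rpm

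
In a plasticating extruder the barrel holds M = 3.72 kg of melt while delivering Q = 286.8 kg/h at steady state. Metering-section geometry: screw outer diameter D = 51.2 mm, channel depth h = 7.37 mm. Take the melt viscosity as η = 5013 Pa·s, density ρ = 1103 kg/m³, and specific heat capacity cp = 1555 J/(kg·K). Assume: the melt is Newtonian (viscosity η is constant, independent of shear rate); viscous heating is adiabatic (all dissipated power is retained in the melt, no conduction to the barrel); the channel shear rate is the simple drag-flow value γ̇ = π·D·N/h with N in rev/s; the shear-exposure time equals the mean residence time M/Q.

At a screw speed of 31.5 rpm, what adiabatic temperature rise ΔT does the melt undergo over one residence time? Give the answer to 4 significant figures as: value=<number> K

value=17.92 K

Convert throughput: Q = 286.8 kg/h = 286.8/3600 = 0.0796667 kg/s
Mean residence time: t_res = M/Q_s = 3.72 kg / 0.0796667 kg/s = 46.6946 s
D = 51.2 mm = 0.0512 m;  h = 7.37 mm = 0.00737 m;  N = 31.5 rpm / 60 = 0.525 rev/s
γ̇ = π D N / h = (π)(0.0512)(0.525) / 0.00737 = 11.4581 s⁻¹
ΔT = η·γ̇²·t_res/(ρ·cp) = [5013 × 11.4581² × 46.6946] / [1103 × 1555] = 17.9177 K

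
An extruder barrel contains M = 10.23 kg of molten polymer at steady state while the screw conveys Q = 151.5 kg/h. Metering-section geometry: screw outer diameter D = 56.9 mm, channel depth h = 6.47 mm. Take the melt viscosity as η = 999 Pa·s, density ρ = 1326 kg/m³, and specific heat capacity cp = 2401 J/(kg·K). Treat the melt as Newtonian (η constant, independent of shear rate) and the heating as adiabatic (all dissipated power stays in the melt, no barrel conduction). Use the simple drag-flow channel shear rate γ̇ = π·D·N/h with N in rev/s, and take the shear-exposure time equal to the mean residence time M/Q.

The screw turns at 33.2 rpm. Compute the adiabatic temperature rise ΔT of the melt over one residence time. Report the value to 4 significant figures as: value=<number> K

value=17.83 K

Convert throughput: Q = 151.5 kg/h = 151.5/3600 = 0.0420833 kg/s
t_res = M / Q_s = 10.23 / 0.0420833 = 243.089 s
Convert to SI: D = 0.0569 m, h = 0.00647 m, N = 33.2/60 = 0.553333 rev/s
γ̇ = π D N / h = (π)(0.0569)(0.553333) / 0.00647 = 15.2878 s⁻¹
ΔT = η·γ̇²·t_res/(ρ·cp) = [999 × 15.2878² × 243.089] / [1326 × 2401] = 17.8273 K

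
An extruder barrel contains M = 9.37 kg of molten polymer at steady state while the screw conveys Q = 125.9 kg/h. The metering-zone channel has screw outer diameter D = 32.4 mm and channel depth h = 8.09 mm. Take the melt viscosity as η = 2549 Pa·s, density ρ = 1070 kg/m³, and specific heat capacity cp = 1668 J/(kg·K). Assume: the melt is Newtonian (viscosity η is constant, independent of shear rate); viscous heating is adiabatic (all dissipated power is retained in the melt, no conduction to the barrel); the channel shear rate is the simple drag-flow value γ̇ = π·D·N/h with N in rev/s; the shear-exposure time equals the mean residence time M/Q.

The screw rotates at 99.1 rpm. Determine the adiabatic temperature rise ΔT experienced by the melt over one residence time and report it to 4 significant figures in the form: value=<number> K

Convert throughput: Q = 125.9 kg/h = 125.9/3600 = 0.0349722 kg/s
t_res = M / Q_s = 9.37 / 0.0349722 = 267.927 s
Convert to SI: D = 0.0324 m, h = 0.00809 m, N = 99.1/60 = 1.65167 rev/s
γ̇ = π D N / h = (π)(0.0324)(1.65167) / 0.00809 = 20.7811 s⁻¹
ΔT = η·γ̇²·t_res/(ρ·cp) = [2549 × 20.7811² × 267.927] / [1070 × 1668] = 165.251 K

value=165.3 K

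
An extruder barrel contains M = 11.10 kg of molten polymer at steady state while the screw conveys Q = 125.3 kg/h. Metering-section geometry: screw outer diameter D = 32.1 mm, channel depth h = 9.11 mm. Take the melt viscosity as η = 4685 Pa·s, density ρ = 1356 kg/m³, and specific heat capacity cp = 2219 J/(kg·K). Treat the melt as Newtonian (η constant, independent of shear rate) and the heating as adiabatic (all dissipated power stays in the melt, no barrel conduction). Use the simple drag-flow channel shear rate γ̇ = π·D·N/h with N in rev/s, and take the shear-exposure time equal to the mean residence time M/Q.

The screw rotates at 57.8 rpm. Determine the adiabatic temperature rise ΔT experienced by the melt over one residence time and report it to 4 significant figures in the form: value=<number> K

value=56.47 K

Throughput in SI: Q_s = 125.3 kg/h ÷ 3600 s/h = 0.0348056 kg/s
t_res = M / Q_s = 11.10 / 0.0348056 = 318.915 s
D = 32.1 mm = 0.0321 m;  h = 9.11 mm = 0.00911 m;  N = 57.8 rpm / 60 = 0.963333 rev/s
γ̇ = π D N / h = (π)(0.0321)(0.963333) / 0.00911 = 10.6638 s⁻¹
ΔT = η·γ̇²·t_res / (ρ·cp) = 4685 · (10.6638)² · 318.915 / (1356 · 2219) = 56.4668 K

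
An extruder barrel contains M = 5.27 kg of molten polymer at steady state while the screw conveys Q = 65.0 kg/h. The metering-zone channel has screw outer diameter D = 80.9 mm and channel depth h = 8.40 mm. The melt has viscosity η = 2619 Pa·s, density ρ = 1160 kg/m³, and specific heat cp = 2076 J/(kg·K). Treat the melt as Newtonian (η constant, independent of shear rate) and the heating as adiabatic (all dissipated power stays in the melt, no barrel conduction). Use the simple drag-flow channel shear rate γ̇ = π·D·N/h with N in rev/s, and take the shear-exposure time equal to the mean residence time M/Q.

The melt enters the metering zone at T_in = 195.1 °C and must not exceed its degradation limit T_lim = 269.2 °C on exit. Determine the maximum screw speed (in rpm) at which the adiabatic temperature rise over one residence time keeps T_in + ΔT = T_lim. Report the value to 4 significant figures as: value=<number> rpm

Convert throughput: Q = 65.0 kg/h = 65.0/3600 = 0.0180556 kg/s
t_res = M / Q_s = 5.27 / 0.0180556 = 291.877 s
D = 80.9 mm = 0.0809 m;  h = 8.40 mm = 0.0084 m
ΔT_a = T_lim − T_in = 269.2 °C − 195.1 °C = 74.1 K
γ̇_max² = ΔT_a·ρ·cp / (η·t_res) = [74.1 × 1160 × 2076] / [2619 × 291.877] = 233.436 s⁻²
Take the square root: γ̇_max = √(233.436) = 15.2786 s⁻¹
Solve γ̇ = πDN/h for N: N_max = γ̇_max·h/(π·D) = 15.2786 × 0.0084 / (π × 0.0809) = 0.504969 rev/s = 30.2982 rpm

value=30.30 rpm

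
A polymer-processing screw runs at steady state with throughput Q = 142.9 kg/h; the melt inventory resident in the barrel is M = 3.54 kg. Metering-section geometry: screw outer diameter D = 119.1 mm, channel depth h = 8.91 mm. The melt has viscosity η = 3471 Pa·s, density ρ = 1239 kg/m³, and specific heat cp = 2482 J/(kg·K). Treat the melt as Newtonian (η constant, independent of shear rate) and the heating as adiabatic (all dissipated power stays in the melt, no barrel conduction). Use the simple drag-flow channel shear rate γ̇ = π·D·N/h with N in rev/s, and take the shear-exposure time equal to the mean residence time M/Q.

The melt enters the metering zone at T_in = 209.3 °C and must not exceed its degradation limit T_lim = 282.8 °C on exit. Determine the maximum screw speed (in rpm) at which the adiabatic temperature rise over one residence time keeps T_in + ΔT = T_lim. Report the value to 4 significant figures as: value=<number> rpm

Throughput in SI: Q_s = 142.9 kg/h ÷ 3600 s/h = 0.0396944 kg/s
Mean residence time: t_res = M/Q_s = 3.54 kg / 0.0396944 kg/s = 89.1812 s
D = 119.1 mm = 0.1191 m;  h = 8.91 mm = 0.00891 m
ΔT_a = T_lim − T_in = 282.8 °C − 209.3 °C = 73.5 K
γ̇_max² = ΔT_a·ρ·cp / (η·t_res) = [73.5 × 1239 × 2482] / [3471 × 89.1812] = 730.184 s⁻²
γ̇_max = √730.184 = 27.0219 s⁻¹
Solve γ̇ = πDN/h for N: N_max = γ̇_max·h/(π·D) = 27.0219 × 0.00891 / (π × 0.1191) = 0.643476 rev/s = 38.6085 rpm

value=38.61 rpm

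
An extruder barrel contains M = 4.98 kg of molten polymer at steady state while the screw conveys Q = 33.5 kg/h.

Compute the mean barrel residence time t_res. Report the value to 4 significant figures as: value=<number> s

value=535.2 s

Q_s = Q / 3600 = 33.5 / 3600 = 0.00930556 kg/s
Mean residence time: t_res = M/Q_s = 4.98 kg / 0.00930556 kg/s = 535.164 s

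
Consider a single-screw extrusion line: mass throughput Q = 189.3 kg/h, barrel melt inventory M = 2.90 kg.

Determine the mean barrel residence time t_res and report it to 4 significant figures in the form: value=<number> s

Throughput in SI: Q_s = 189.3 kg/h ÷ 3600 s/h = 0.0525833 kg/s
Mean residence time: t_res = M/Q_s = 2.90 kg / 0.0525833 kg/s = 55.1506 s

value=55.15 s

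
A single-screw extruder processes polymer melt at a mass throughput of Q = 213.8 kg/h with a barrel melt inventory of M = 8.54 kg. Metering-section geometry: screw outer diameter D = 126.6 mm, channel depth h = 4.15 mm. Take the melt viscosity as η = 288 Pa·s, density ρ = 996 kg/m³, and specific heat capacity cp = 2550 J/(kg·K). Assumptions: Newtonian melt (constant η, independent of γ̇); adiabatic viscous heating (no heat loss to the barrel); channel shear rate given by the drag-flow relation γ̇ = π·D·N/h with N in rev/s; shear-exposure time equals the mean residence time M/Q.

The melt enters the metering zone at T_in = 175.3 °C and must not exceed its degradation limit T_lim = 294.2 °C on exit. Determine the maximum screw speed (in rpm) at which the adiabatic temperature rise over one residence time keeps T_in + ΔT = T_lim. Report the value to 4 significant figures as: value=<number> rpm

Q_s = Q / 3600 = 213.8 / 3600 = 0.0593889 kg/s
t_res = M / Q_s = 8.54 / 0.0593889 = 143.798 s
Geometry in SI: D = 126.6 mm → 0.1266 m, h = 4.15 mm → 0.00415 m
ΔT_a = T_lim − T_in = 294.2 °C − 175.3 °C = 118.9 K
γ̇_max² = ΔT_a·ρ·cp / (η·t_res) = [118.9 × 996 × 2550] / [288 × 143.798] = 7291.82 s⁻²
Take the square root: γ̇_max = √(7291.82) = 85.3922 s⁻¹
N_max = γ̇_max·h / (π·D) = 85.3922 · 0.00415 / (π · 0.1266) = 0.89101 rev/s = 53.4606 rpm

value=53.46 rpm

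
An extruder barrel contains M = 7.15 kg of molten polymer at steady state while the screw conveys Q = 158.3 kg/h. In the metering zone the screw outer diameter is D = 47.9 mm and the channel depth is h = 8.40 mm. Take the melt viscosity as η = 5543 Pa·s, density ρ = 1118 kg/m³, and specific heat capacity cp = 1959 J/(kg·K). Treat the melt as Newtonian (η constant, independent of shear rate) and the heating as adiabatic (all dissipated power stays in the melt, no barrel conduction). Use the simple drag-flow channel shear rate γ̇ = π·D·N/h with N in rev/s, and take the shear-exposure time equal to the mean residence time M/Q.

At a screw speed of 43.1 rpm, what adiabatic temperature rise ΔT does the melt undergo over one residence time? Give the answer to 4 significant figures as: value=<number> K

Throughput in SI: Q_s = 158.3 kg/h ÷ 3600 s/h = 0.0439722 kg/s
Mean residence time: t_res = M/Q_s = 7.15 kg / 0.0439722 kg/s = 162.603 s
Geometry in metres: D = 47.9 mm → 0.0479 m, h = 8.40 mm → 0.0084 m; screw speed N = 43.1 rpm = 0.718333 rev/s
γ̇ = π·D·N / h = π · 0.0479 · 0.718333 / 0.0084 = 12.8686 s⁻¹
ΔT = η·γ̇²·t_res/(ρ·cp) = [5543 × 12.8686² × 162.603] / [1118 × 1959] = 68.1492 K

value=68.15 K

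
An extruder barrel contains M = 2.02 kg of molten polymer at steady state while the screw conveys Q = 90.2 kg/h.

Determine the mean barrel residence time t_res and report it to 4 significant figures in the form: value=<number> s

value=80.62 s

Q_s = Q / 3600 = 90.2 / 3600 = 0.0250556 kg/s
Mean residence time: t_res = M/Q_s = 2.02 kg / 0.0250556 kg/s = 80.6208 s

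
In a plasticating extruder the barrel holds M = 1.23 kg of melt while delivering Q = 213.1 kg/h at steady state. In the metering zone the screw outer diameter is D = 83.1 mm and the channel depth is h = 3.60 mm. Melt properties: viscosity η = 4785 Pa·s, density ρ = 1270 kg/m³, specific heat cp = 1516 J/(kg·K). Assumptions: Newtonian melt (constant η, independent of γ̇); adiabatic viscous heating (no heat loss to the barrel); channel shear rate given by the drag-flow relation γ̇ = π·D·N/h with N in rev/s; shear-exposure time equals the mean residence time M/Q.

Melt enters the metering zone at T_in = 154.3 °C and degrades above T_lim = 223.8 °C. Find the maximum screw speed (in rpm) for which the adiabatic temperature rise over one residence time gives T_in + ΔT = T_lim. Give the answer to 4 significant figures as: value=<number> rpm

value=30.35 rpm

Throughput in SI: Q_s = 213.1 kg/h ÷ 3600 s/h = 0.0591944 kg/s
t_res = M / Q_s = 1.23 ÷ 0.0591944 = 20.779 s
Geometry in SI: D = 83.1 mm → 0.0831 m, h = 3.60 mm → 0.0036 m
ΔT_a = T_lim − T_in = 223.8 − 154.3 = 69.5 K
Invert ΔT = ηγ̇²t_res/(ρcp) for γ̇: γ̇_max² = ΔT_a ρ cp / (η t_res) = 69.5·1270·1516 / (4785·20.779) = 1345.8 s⁻²
γ̇_max = √1345.8 = 36.6852 s⁻¹
N_max = γ̇_max h / (πD) = 36.6852·0.0036/(π·0.0831) = 0.505874 rev/s → ×60 = 30.3524 rpm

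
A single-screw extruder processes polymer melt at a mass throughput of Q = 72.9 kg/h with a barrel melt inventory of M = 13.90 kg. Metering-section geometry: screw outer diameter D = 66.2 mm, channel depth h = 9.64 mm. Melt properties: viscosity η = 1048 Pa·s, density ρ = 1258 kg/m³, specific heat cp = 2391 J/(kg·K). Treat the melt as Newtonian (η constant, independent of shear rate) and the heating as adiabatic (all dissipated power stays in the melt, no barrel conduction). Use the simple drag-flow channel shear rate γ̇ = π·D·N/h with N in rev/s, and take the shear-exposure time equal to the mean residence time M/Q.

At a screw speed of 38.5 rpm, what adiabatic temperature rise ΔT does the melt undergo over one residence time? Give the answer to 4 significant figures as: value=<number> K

value=45.83 K

Throughput in SI: Q_s = 72.9 kg/h ÷ 3600 s/h = 0.02025 kg/s
Mean residence time: t_res = M/Q_s = 13.90 kg / 0.02025 kg/s = 686.42 s
D = 66.2 mm = 0.0662 m;  h = 9.64 mm = 0.00964 m;  N = 38.5 rpm / 60 = 0.641667 rev/s
Shear rate: γ̇ = πDN/h = π·0.0662·0.641667/0.00964 = 13.8433 s⁻¹
ΔT = η·γ̇²·t_res/(ρ·cp) = [1048 × 13.8433² × 686.42] / [1258 × 2391] = 45.8323 K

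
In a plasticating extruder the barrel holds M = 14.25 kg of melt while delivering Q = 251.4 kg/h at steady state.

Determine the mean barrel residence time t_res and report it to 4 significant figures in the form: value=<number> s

Convert throughput: Q = 251.4 kg/h = 251.4/3600 = 0.0698333 kg/s
t_res = M / Q_s = 14.25 / 0.0698333 = 204.057 s

value=204.1 s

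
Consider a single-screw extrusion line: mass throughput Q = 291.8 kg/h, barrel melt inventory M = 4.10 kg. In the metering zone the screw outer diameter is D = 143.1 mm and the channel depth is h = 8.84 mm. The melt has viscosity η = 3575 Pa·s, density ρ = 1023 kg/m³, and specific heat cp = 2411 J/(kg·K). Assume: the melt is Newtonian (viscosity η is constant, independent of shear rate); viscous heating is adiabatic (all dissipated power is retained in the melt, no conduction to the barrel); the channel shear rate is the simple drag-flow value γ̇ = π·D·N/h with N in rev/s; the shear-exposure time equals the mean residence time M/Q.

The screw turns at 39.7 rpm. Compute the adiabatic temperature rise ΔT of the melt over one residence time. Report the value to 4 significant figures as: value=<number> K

value=83.02 K

Convert throughput: Q = 291.8 kg/h = 291.8/3600 = 0.0810556 kg/s
Mean residence time: t_res = M/Q_s = 4.10 kg / 0.0810556 kg/s = 50.5826 s
Convert to SI: D = 0.1431 m, h = 0.00884 m, N = 39.7/60 = 0.661667 rev/s
Shear rate: γ̇ = πDN/h = π·0.1431·0.661667/0.00884 = 33.6493 s⁻¹
ΔT = η·γ̇²·t_res / (ρ·cp) = 3575 · (33.6493)² · 50.5826 / (1023 · 2411) = 83.0151 K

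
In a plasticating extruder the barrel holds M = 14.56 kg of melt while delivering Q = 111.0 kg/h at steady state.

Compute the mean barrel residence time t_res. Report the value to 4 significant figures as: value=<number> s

value=472.2 s

Convert throughput: Q = 111.0 kg/h = 111.0/3600 = 0.0308333 kg/s
t_res = M / Q_s = 14.56 / 0.0308333 = 472.216 s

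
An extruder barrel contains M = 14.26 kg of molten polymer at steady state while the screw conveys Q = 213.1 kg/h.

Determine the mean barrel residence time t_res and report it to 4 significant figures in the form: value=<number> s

value=240.9 s

Q_s = Q / 3600 = 213.1 / 3600 = 0.0591944 kg/s
t_res = M / Q_s = 14.26 / 0.0591944 = 240.901 s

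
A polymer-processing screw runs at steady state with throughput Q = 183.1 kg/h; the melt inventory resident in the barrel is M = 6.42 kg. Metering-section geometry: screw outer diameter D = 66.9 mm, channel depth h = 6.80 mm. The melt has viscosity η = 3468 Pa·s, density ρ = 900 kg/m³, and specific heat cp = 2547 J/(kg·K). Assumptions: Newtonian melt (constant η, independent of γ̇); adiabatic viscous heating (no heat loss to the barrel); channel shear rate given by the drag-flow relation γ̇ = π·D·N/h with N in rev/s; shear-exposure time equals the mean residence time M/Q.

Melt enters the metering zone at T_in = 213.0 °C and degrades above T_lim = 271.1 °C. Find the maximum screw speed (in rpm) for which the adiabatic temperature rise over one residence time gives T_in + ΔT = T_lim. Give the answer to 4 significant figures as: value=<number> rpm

value=33.86 rpm

Convert throughput: Q = 183.1 kg/h = 183.1/3600 = 0.0508611 kg/s
t_res = M / Q_s = 6.42 ÷ 0.0508611 = 126.226 s
Geometry in SI: D = 66.9 mm → 0.0669 m, h = 6.80 mm → 0.0068 m
ΔT_a = T_lim − T_in = 271.1 − 213.0 = 58.1 K
γ̇_max² = ΔT_a·ρ·cp / (η·t_res) = [58.1 × 900 × 2547] / [3468 × 126.226] = 304.242 s⁻²
Take the square root: γ̇_max = √(304.242) = 17.4425 s⁻¹
Solve γ̇ = πDN/h for N: N_max = γ̇_max·h/(π·D) = 17.4425 × 0.0068 / (π × 0.0669) = 0.564342 rev/s = 33.8605 rpm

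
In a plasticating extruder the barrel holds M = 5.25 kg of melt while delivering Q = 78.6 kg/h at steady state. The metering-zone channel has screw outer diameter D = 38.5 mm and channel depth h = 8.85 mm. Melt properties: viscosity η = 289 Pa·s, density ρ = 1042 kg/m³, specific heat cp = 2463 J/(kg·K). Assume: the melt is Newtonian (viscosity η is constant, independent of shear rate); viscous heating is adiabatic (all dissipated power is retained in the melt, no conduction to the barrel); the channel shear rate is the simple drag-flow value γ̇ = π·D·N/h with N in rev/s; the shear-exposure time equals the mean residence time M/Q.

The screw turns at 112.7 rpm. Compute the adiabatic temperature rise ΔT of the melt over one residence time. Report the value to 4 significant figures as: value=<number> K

value=17.84 K

Q_s = Q / 3600 = 78.6 / 3600 = 0.0218333 kg/s
t_res = M / Q_s = 5.25 ÷ 0.0218333 = 240.458 s
D = 38.5 mm = 0.0385 m;  h = 8.85 mm = 0.00885 m;  N = 112.7 rpm / 60 = 1.87833 rev/s
γ̇ = π D N / h = (π)(0.0385)(1.87833) / 0.00885 = 25.6708 s⁻¹
ΔT = η·γ̇²·t_res/(ρ·cp) = [289 × 25.6708² × 240.458] / [1042 × 2463] = 17.8437 K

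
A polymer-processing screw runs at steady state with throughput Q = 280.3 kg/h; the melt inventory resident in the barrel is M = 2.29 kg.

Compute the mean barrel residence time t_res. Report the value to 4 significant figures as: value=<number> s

Throughput in SI: Q_s = 280.3 kg/h ÷ 3600 s/h = 0.0778611 kg/s
t_res = M / Q_s = 2.29 / 0.0778611 = 29.4113 s

value=29.41 s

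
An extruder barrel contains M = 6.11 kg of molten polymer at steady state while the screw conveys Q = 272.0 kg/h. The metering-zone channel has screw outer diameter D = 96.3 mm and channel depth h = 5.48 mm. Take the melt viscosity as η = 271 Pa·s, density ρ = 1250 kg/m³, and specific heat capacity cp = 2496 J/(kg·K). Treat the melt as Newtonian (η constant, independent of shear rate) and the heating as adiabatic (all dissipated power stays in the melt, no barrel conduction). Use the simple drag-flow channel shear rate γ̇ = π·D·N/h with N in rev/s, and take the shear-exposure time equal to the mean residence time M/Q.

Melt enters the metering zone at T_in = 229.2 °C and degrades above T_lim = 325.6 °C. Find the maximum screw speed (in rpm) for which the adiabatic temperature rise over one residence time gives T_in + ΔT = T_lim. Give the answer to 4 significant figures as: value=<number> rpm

Throughput in SI: Q_s = 272.0 kg/h ÷ 3600 s/h = 0.0755556 kg/s
t_res = M / Q_s = 6.11 / 0.0755556 = 80.8676 s
Convert to metres: D = 0.0963 m, h = 0.00548 m
Allowable rise: ΔT_a = T_lim − T_in = 325.6 − 229.2 = 96.4 K
γ̇_max² = ΔT_a·ρ·cp/(η·t_res) = 96.4·1250·2496/(271·80.8676) = 13724.2 s⁻²
γ̇_max = sqrt(13724.2) = 117.15 s⁻¹
Solve γ̇ = πDN/h for N: N_max = γ̇_max·h/(π·D) = 117.15 × 0.00548 / (π × 0.0963) = 2.12201 rev/s = 127.321 rpm

value=127.3 rpm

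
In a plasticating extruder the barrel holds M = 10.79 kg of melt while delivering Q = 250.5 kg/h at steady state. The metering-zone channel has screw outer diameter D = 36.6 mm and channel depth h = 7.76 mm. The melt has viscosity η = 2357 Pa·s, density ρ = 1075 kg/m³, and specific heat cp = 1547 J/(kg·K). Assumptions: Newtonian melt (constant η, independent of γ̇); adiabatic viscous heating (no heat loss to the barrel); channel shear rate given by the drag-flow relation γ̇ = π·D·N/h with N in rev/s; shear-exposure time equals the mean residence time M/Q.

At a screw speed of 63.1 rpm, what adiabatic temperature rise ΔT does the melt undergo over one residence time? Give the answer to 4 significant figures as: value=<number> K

Convert throughput: Q = 250.5 kg/h = 250.5/3600 = 0.0695833 kg/s
t_res = M / Q_s = 10.79 ÷ 0.0695833 = 155.066 s
Geometry in metres: D = 36.6 mm → 0.0366 m, h = 7.76 mm → 0.00776 m; screw speed N = 63.1 rpm = 1.05167 rev/s
Shear rate: γ̇ = πDN/h = π·0.0366·1.05167/0.00776 = 15.5829 s⁻¹
Adiabatic rise: ΔT = η γ̇² t_res / (ρ cp) = 2357·(15.5829)²·155.066 / (1075·1547) = 53.3669 K

value=53.37 K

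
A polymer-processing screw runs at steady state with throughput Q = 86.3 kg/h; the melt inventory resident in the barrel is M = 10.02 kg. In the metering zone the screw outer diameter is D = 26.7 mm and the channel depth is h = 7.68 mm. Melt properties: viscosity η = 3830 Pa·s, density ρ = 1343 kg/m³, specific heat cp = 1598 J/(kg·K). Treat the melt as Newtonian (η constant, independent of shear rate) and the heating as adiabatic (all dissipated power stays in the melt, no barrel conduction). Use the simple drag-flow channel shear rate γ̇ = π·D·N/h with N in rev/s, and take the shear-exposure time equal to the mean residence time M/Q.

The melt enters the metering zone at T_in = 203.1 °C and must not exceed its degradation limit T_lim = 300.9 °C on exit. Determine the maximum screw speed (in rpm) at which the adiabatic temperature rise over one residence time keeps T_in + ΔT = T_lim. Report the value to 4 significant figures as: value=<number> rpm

Throughput in SI: Q_s = 86.3 kg/h ÷ 3600 s/h = 0.0239722 kg/s
t_res = M / Q_s = 10.02 / 0.0239722 = 417.984 s
Geometry in SI: D = 26.7 mm → 0.0267 m, h = 7.68 mm → 0.00768 m
ΔT_a = T_lim − T_in = 300.9 − 203.1 = 97.8 K
Invert ΔT = ηγ̇²t_res/(ρcp) for γ̇: γ̇_max² = ΔT_a ρ cp / (η t_res) = 97.8·1343·1598 / (3830·417.984) = 131.109 s⁻²
γ̇_max = √131.109 = 11.4503 s⁻¹
Solve γ̇ = πDN/h for N: N_max = γ̇_max·h/(π·D) = 11.4503 × 0.00768 / (π × 0.0267) = 1.04838 rev/s = 62.9025 rpm

value=62.90 rpm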